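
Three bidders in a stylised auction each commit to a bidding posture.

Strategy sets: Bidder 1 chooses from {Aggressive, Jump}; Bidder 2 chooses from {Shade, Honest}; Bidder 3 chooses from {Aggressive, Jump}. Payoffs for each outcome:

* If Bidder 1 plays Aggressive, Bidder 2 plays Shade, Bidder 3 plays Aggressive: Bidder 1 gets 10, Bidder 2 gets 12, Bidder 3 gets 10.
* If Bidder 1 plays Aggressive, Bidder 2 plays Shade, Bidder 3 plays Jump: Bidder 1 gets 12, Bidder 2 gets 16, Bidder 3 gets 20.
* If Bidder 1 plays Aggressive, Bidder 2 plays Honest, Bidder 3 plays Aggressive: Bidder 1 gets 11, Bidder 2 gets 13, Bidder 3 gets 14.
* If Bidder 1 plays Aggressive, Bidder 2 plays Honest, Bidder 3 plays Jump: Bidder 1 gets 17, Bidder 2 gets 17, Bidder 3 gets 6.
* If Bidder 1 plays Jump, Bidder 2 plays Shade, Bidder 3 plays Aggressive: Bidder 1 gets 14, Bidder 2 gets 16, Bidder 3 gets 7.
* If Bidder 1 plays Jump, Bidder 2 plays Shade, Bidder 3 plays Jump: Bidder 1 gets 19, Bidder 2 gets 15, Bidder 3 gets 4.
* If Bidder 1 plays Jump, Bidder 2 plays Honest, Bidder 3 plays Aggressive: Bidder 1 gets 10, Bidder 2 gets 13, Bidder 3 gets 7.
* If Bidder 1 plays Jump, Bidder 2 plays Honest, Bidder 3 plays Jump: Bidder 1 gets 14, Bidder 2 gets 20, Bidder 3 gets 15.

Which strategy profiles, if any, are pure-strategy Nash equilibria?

Pure-strategy Nash equilibria: (Aggressive, Honest, Aggressive) and (Jump, Shade, Aggressive)

Bidder 1 against (Shade, Aggressive): payoffs 10, 14 → best response Jump.
Bidder 1 against (Shade, Jump): payoffs 12, 19 → best response Jump.
Bidder 1 against (Honest, Aggressive): payoffs 11, 10 → best response Aggressive.
Bidder 1 against (Honest, Jump): payoffs 17, 14 → best response Aggressive.
Bidder 2 against (Aggressive, Aggressive): payoffs 12, 13 → best response Honest.
Bidder 2 against (Aggressive, Jump): payoffs 16, 17 → best response Honest.
Bidder 2 against (Jump, Aggressive): payoffs 16, 13 → best response Shade.
Bidder 2 against (Jump, Jump): payoffs 15, 20 → best response Honest.
Bidder 3 against (Aggressive, Shade): payoffs 10, 20 → best response Jump.
Bidder 3 against (Aggressive, Honest): payoffs 14, 6 → best response Aggressive.
Bidder 3 against (Jump, Shade): payoffs 7, 4 → best response Aggressive.
Bidder 3 against (Jump, Honest): payoffs 7, 15 → best response Jump.
Mutual best responses: (Aggressive, Honest, Aggressive); (Jump, Shade, Aggressive).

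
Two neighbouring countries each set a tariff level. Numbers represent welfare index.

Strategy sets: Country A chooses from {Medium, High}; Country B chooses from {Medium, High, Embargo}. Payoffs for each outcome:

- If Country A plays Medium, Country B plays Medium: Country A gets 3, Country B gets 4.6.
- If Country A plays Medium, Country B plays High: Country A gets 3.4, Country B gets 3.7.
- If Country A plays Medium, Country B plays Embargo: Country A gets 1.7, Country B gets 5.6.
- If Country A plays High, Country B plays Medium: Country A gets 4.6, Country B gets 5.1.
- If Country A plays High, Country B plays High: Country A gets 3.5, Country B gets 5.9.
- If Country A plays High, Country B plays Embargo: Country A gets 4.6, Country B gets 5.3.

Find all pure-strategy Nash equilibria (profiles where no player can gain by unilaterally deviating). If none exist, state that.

The unique pure-strategy Nash equilibrium is (High, High).

(Medium, Medium): Country A can switch to High (3 → 4.6). Not NE.
(Medium, High): Country A can switch to High (3.4 → 3.5). Not NE.
(Medium, Embargo): Country A can switch to High (1.7 → 4.6). Not NE.
(High, Medium): Country B can switch to High (5.1 → 5.9). Not NE.
(High, High): Country A gets 3.5, best alternative 3.4; Country B gets 5.9, best alternative 5.3. No profitable deviation — NE.
(High, Embargo): Country B can switch to High (5.3 → 5.9). Not NE.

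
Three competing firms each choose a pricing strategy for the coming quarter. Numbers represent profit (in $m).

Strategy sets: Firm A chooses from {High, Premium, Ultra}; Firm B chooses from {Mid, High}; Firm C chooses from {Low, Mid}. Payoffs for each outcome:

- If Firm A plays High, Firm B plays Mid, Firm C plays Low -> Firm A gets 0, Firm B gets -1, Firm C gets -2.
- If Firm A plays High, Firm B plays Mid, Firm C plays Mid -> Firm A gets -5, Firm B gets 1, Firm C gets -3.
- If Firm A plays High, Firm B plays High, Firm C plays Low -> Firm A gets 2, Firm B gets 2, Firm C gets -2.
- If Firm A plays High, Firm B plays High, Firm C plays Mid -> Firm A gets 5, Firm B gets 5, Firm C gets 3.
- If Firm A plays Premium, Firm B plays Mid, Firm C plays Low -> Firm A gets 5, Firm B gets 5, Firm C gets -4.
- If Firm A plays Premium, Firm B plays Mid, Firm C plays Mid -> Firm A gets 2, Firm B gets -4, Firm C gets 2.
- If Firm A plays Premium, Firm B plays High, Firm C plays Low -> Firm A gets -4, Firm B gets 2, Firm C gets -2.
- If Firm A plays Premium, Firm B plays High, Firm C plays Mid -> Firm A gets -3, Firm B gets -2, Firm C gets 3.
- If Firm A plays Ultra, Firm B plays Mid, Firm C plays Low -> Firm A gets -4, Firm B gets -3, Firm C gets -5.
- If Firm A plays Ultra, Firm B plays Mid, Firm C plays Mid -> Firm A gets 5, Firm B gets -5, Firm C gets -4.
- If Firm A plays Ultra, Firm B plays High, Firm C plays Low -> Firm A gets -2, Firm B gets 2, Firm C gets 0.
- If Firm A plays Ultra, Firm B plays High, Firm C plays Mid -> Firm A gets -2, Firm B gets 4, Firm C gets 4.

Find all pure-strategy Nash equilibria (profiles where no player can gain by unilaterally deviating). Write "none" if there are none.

(High, Mid, Low): Firm A can switch to Premium (0 → 5). Not NE.
(High, Mid, Mid): Firm A can switch to Premium (-5 → 2). Not NE.
(High, High, Low): Firm C can switch to Mid (-2 → 3). Not NE.
(High, High, Mid): Firm A gets 5, best alternative -2; Firm B gets 5, best alternative 1; Firm C gets 3, best alternative -2. No profitable deviation — NE.
(Premium, Mid, Low): Firm C can switch to Mid (-4 → 2). Not NE.
(Premium, Mid, Mid): Firm A can switch to Ultra (2 → 5). Not NE.
(Premium, High, Low): Firm A can switch to High (-4 → 2). Not NE.
(Premium, High, Mid): Firm A can switch to High (-3 → 5). Not NE.
(Ultra, Mid, Low): Firm A can switch to High (-4 → 0). Not NE.
(The remaining 3 profiles each have a profitable deviation by the same check.)

(High, High, Mid)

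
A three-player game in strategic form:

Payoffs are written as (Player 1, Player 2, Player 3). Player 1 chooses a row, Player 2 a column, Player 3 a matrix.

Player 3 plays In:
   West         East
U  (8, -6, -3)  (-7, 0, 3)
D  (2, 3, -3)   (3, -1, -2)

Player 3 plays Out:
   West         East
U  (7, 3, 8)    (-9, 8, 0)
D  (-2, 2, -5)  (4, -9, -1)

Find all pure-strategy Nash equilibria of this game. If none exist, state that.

Player 1 against (West, In): payoffs 8, 2 → best response U.
Player 1 against (West, Out): payoffs 7, -2 → best response U.
Player 1 against (East, In): payoffs -7, 3 → best response D.
Player 1 against (East, Out): payoffs -9, 4 → best response D.
Player 2 against (U, In): payoffs -6, 0 → best response East.
Player 2 against (U, Out): payoffs 3, 8 → best response East.
Player 2 against (D, In): payoffs 3, -1 → best response West.
Player 2 against (D, Out): payoffs 2, -9 → best response West.
Player 3 against (U, West): payoffs -3, 8 → best response Out.
Player 3 against (U, East): payoffs 3, 0 → best response In.
Player 3 against (D, West): payoffs -3, -5 → best response In.
Player 3 against (D, East): payoffs -2, -1 → best response Out.
No profile is a mutual best response for all players.

No pure-strategy Nash equilibrium.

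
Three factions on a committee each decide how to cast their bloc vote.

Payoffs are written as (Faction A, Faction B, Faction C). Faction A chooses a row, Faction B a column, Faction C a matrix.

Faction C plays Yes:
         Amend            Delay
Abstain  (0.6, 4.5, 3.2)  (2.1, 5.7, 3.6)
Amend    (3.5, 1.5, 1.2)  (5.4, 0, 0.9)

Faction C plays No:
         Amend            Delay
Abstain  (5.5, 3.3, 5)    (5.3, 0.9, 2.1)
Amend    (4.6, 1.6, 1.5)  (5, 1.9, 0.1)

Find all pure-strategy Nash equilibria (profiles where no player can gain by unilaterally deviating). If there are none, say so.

(Abstain, Amend, Yes): Faction A can switch to Amend (0.6 → 3.5). Not NE.
(Abstain, Amend, No): Faction A gets 5.5, best alternative 4.6; Faction B gets 3.3, best alternative 0.9; Faction C gets 5, best alternative 3.2. No profitable deviation — NE.
(Abstain, Delay, Yes): Faction A can switch to Amend (2.1 → 5.4). Not NE.
(Abstain, Delay, No): Faction B can switch to Amend (0.9 → 3.3). Not NE.
(Amend, Amend, Yes): Faction C can switch to No (1.2 → 1.5). Not NE.
(Amend, Amend, No): Faction A can switch to Abstain (4.6 → 5.5). Not NE.
(Amend, Delay, Yes): Faction B can switch to Amend (0 → 1.5). Not NE.
(Amend, Delay, No): Faction A can switch to Abstain (5 → 5.3). Not NE.

The unique pure-strategy Nash equilibrium is (Abstain, Amend, No).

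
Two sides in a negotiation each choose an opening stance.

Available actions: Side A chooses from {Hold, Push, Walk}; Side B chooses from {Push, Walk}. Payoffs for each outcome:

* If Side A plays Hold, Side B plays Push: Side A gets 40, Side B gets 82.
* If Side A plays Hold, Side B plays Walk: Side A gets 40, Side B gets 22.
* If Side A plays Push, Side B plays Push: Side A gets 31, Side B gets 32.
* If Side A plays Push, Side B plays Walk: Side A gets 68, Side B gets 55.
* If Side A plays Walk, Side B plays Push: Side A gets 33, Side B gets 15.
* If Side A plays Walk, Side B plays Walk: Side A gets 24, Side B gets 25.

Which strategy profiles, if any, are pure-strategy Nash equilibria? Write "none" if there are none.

(Hold, Push) and (Push, Walk)

(Hold, Push): Side A gets 40, best alternative 33; Side B gets 82, best alternative 22. No profitable deviation — NE.
(Hold, Walk): Side A can switch to Push (40 → 68). Not NE.
(Push, Push): Side A can switch to Hold (31 → 40). Not NE.
(Push, Walk): Side A gets 68, best alternative 40; Side B gets 55, best alternative 32. No profitable deviation — NE.
(Walk, Push): Side A can switch to Hold (33 → 40). Not NE.
(Walk, Walk): Side A can switch to Hold (24 → 40). Not NE.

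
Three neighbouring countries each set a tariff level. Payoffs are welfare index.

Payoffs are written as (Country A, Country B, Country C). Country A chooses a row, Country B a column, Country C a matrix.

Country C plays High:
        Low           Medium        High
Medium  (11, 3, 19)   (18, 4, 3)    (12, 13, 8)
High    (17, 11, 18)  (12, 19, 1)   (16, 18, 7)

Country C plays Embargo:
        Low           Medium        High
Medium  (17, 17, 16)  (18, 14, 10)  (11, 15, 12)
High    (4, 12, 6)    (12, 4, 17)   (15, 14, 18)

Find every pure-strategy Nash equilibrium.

The unique pure-strategy Nash equilibrium is (High, High, Embargo).

Country A against (Low, High): payoffs 11, 17 → best response High.
Country A against (Low, Embargo): payoffs 17, 4 → best response Medium.
Country A against (Medium, High): payoffs 18, 12 → best response Medium.
Country A against (Medium, Embargo): payoffs 18, 12 → best response Medium.
Country A against (High, High): payoffs 12, 16 → best response High.
Country A against (High, Embargo): payoffs 11, 15 → best response High.
Country B against (Medium, High): payoffs 3, 4, 13 → best response High.
Country B against (Medium, Embargo): payoffs 17, 14, 15 → best response Low.
Country B against (High, High): payoffs 11, 19, 18 → best response Medium.
Country B against (High, Embargo): payoffs 12, 4, 14 → best response High.
Country C against (Medium, Low): payoffs 19, 16 → best response High.
Country C against (Medium, Medium): payoffs 3, 10 → best response Embargo.
Country C against (Medium, High): payoffs 8, 12 → best response Embargo.
Country C against (High, Low): payoffs 18, 6 → best response High.
Country C against (High, Medium): payoffs 1, 17 → best response Embargo.
Country C against (High, High): payoffs 7, 18 → best response Embargo.
Mutual best responses: (High, High, Embargo).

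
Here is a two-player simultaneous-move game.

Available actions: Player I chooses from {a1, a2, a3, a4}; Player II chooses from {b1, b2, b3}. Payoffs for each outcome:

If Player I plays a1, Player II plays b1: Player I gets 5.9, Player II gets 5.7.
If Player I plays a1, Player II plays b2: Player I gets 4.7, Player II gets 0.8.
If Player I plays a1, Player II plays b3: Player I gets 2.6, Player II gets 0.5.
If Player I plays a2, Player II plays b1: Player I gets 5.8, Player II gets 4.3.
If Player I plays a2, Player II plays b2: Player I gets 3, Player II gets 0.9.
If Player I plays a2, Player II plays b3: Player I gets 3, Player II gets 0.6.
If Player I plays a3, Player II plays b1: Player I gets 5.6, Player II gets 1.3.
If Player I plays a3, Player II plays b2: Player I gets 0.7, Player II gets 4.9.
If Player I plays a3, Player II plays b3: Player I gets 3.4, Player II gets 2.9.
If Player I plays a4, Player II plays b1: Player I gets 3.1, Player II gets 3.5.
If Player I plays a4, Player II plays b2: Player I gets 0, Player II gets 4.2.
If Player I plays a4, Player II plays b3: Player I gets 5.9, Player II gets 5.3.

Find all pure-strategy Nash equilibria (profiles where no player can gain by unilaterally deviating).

(a1, b1): Player I gets 5.9, best alternative 5.8; Player II gets 5.7, best alternative 0.8. No profitable deviation — NE.
(a1, b2): Player II can switch to b1 (0.8 → 5.7). Not NE.
(a1, b3): Player I can switch to a2 (2.6 → 3). Not NE.
(a2, b1): Player I can switch to a1 (5.8 → 5.9). Not NE.
(a2, b2): Player I can switch to a1 (3 → 4.7). Not NE.
(a2, b3): Player I can switch to a3 (3 → 3.4). Not NE.
(a3, b1): Player I can switch to a1 (5.6 → 5.9). Not NE.
(a3, b2): Player I can switch to a1 (0.7 → 4.7). Not NE.
(a3, b3): Player I can switch to a4 (3.4 → 5.9). Not NE.
(a4, b1): Player I can switch to a1 (3.1 → 5.9). Not NE.
(a4, b2): Player I can switch to a1 (0 → 4.7). Not NE.
(a4, b3): Player I gets 5.9, best alternative 3.4; Player II gets 5.3, best alternative 4.2. No profitable deviation — NE.

(a1, b1); (a4, b3)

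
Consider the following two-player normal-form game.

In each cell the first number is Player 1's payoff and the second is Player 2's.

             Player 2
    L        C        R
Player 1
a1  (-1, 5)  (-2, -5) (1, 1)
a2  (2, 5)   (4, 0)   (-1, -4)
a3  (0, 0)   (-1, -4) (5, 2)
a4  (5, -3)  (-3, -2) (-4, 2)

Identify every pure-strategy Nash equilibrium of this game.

Player 1 against L: payoffs -1, 2, 0, 5 → best response a4.
Player 1 against C: payoffs -2, 4, -1, -3 → best response a2.
Player 1 against R: payoffs 1, -1, 5, -4 → best response a3.
Player 2 against a1: payoffs 5, -5, 1 → best response L.
Player 2 against a2: payoffs 5, 0, -4 → best response L.
Player 2 against a3: payoffs 0, -4, 2 → best response R.
Player 2 against a4: payoffs -3, -2, 2 → best response R.
Mutual best responses: (a3, R).

(a3, R)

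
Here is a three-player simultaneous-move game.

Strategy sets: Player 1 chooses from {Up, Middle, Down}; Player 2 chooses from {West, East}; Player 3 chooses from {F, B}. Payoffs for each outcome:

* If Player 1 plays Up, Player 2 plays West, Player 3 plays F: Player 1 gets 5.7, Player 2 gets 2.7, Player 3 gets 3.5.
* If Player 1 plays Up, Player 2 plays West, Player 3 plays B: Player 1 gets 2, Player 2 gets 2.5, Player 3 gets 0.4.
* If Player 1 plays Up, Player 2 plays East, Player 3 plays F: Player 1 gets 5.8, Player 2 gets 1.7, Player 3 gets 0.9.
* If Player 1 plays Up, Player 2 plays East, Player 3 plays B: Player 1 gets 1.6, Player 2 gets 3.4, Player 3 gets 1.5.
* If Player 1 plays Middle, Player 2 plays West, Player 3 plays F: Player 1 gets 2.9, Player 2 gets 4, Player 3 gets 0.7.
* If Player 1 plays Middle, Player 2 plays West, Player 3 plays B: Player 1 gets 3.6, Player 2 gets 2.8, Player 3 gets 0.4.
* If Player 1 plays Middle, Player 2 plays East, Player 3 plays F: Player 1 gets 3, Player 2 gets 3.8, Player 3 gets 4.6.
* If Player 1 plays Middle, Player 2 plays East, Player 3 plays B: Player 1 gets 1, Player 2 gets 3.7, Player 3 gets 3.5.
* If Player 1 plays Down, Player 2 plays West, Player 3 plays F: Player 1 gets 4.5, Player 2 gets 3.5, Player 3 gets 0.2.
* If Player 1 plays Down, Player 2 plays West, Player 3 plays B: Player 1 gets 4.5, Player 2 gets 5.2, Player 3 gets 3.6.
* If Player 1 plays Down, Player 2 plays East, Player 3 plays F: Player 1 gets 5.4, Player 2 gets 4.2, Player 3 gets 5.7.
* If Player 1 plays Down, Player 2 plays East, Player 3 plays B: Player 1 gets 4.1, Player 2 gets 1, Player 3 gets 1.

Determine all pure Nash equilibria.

(Up, West, F), (Down, West, B)

Player 1 against (West, F): payoffs 5.7, 2.9, 4.5 → best response Up.
Player 1 against (West, B): payoffs 2, 3.6, 4.5 → best response Down.
Player 1 against (East, F): payoffs 5.8, 3, 5.4 → best response Up.
Player 1 against (East, B): payoffs 1.6, 1, 4.1 → best response Down.
Player 2 against (Up, F): payoffs 2.7, 1.7 → best response West.
Player 2 against (Up, B): payoffs 2.5, 3.4 → best response East.
Player 2 against (Middle, F): payoffs 4, 3.8 → best response West.
Player 2 against (Middle, B): payoffs 2.8, 3.7 → best response East.
Player 2 against (Down, F): payoffs 3.5, 4.2 → best response East.
Player 2 against (Down, B): payoffs 5.2, 1 → best response West.
Player 3 against (Up, West): payoffs 3.5, 0.4 → best response F.
Player 3 against (Up, East): payoffs 0.9, 1.5 → best response B.
Player 3 against (Middle, West): payoffs 0.7, 0.4 → best response F.
Player 3 against (Middle, East): payoffs 4.6, 3.5 → best response F.
Player 3 against (Down, West): payoffs 0.2, 3.6 → best response B.
Player 3 against (Down, East): payoffs 5.7, 1 → best response F.
Mutual best responses: (Up, West, F); (Down, West, B).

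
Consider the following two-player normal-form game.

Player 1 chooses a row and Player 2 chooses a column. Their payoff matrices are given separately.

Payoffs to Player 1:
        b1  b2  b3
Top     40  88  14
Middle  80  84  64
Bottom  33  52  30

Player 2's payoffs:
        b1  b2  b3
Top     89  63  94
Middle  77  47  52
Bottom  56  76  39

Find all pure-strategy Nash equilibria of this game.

Pure NE: (Middle, b1)

For each strategy profile, look for a profitable unilateral deviation.
(Top, b1): Player 1 can switch to Middle (40 → 80). Not NE.
(Top, b2): Player 2 can switch to b1 (63 → 89). Not NE.
(Top, b3): Player 1 can switch to Middle (14 → 64). Not NE.
(Middle, b1): Player 1 gets 80, best alternative 40; Player 2 gets 77, best alternative 52. No profitable deviation — NE.
(Middle, b2): Player 1 can switch to Top (84 → 88). Not NE.
(Middle, b3): Player 2 can switch to b1 (52 → 77). Not NE.
(Bottom, b1): Player 1 can switch to Top (33 → 40). Not NE.
(Bottom, b2): Player 1 can switch to Top (52 → 88). Not NE.
(Bottom, b3): Player 1 can switch to Middle (30 → 64). Not NE.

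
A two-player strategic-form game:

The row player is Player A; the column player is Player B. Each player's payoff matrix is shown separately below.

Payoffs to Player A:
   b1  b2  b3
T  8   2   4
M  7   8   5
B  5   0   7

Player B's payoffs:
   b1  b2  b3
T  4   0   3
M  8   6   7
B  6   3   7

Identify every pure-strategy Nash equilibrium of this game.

Player A against b1: payoffs 8, 7, 5 → best response T.
Player A against b2: payoffs 2, 8, 0 → best response M.
Player A against b3: payoffs 4, 5, 7 → best response B.
Player B against T: payoffs 4, 0, 3 → best response b1.
Player B against M: payoffs 8, 6, 7 → best response b1.
Player B against B: payoffs 6, 3, 7 → best response b3.
Mutual best responses: (T, b1); (B, b3).

(T, b1) and (B, b3)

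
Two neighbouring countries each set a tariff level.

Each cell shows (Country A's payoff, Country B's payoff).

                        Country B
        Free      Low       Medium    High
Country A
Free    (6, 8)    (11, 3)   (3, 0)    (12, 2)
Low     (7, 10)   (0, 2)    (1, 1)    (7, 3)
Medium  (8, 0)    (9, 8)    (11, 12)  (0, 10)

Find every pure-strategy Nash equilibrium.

Pure NE: (Medium, Medium)

For each player, find the best response to each opponent profile; mutual best responses are the pure NE.
Country A against Free: payoffs 6, 7, 8 → best response Medium.
Country A against Low: payoffs 11, 0, 9 → best response Free.
Country A against Medium: payoffs 3, 1, 11 → best response Medium.
Country A against High: payoffs 12, 7, 0 → best response Free.
Country B against Free: payoffs 8, 3, 0, 2 → best response Free.
Country B against Low: payoffs 10, 2, 1, 3 → best response Free.
Country B against Medium: payoffs 0, 8, 12, 10 → best response Medium.
Mutual best responses: (Medium, Medium).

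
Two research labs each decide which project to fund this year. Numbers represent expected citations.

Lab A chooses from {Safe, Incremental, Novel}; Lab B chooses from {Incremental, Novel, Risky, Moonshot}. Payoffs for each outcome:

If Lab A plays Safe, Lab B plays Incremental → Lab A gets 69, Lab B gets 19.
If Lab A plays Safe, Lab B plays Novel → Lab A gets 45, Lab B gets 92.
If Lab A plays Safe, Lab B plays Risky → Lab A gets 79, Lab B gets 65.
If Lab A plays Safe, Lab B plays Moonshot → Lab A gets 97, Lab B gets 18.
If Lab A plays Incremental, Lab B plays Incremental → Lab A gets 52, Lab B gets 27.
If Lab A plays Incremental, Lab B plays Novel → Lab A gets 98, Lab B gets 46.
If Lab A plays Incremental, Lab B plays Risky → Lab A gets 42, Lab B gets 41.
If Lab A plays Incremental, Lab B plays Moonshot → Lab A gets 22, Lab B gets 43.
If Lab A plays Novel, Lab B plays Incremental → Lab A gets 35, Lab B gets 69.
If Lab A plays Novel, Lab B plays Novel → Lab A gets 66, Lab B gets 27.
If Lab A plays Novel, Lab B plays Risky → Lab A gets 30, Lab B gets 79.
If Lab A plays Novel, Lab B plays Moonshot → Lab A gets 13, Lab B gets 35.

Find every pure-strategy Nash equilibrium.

The unique pure-strategy Nash equilibrium is (Incremental, Novel).

Lab A against Incremental: payoffs 69, 52, 35 → best response Safe.
Lab A against Novel: payoffs 45, 98, 66 → best response Incremental.
Lab A against Risky: payoffs 79, 42, 30 → best response Safe.
Lab A against Moonshot: payoffs 97, 22, 13 → best response Safe.
Lab B against Safe: payoffs 19, 92, 65, 18 → best response Novel.
Lab B against Incremental: payoffs 27, 46, 41, 43 → best response Novel.
Lab B against Novel: payoffs 69, 27, 79, 35 → best response Risky.
Mutual best responses: (Incremental, Novel).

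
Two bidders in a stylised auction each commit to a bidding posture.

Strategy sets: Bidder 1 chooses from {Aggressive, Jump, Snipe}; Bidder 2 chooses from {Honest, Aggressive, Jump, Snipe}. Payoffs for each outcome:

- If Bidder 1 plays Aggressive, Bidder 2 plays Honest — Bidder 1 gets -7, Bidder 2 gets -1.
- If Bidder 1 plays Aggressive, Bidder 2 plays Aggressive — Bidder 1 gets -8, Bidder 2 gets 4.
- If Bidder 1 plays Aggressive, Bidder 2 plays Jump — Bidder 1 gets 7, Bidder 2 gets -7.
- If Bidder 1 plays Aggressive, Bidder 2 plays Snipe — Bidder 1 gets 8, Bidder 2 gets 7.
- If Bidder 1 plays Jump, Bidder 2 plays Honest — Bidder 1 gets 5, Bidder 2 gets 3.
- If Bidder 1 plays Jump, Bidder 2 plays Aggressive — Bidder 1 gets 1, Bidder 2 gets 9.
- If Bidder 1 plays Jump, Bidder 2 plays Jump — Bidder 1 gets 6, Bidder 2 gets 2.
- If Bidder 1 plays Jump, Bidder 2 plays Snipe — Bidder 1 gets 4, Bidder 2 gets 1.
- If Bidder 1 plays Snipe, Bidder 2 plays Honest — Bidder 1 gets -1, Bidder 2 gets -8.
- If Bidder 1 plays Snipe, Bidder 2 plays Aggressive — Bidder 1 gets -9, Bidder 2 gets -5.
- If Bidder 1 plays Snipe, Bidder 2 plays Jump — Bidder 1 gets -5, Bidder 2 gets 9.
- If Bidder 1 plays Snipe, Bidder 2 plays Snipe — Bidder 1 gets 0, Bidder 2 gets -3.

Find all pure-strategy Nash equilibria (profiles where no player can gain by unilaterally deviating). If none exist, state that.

Pure-strategy Nash equilibria: (Aggressive, Snipe), (Jump, Aggressive)

Mark each player's best response to every combination of opponents' strategies; a profile where every player is best-responding is a pure Nash equilibrium.
Bidder 1 against Honest: payoffs -7, 5, -1 → best response Jump.
Bidder 1 against Aggressive: payoffs -8, 1, -9 → best response Jump.
Bidder 1 against Jump: payoffs 7, 6, -5 → best response Aggressive.
Bidder 1 against Snipe: payoffs 8, 4, 0 → best response Aggressive.
Bidder 2 against Aggressive: payoffs -1, 4, -7, 7 → best response Snipe.
Bidder 2 against Jump: payoffs 3, 9, 2, 1 → best response Aggressive.
Bidder 2 against Snipe: payoffs -8, -5, 9, -3 → best response Jump.
Mutual best responses: (Aggressive, Snipe); (Jump, Aggressive).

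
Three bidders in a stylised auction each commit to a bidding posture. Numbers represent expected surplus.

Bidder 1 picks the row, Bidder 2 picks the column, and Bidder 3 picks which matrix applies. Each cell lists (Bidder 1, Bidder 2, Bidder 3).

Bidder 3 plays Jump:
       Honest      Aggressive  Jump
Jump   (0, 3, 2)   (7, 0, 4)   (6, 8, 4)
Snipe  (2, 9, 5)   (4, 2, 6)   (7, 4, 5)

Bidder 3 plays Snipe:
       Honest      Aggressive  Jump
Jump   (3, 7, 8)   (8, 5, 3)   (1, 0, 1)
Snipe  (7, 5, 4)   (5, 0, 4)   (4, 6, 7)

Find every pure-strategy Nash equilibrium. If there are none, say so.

Bidder 1 against (Honest, Jump): payoffs 0, 2 → best response Snipe.
Bidder 1 against (Honest, Snipe): payoffs 3, 7 → best response Snipe.
Bidder 1 against (Aggressive, Jump): payoffs 7, 4 → best response Jump.
Bidder 1 against (Aggressive, Snipe): payoffs 8, 5 → best response Jump.
Bidder 1 against (Jump, Jump): payoffs 6, 7 → best response Snipe.
Bidder 1 against (Jump, Snipe): payoffs 1, 4 → best response Snipe.
Bidder 2 against (Jump, Jump): payoffs 3, 0, 8 → best response Jump.
Bidder 2 against (Jump, Snipe): payoffs 7, 5, 0 → best response Honest.
Bidder 2 against (Snipe, Jump): payoffs 9, 2, 4 → best response Honest.
Bidder 2 against (Snipe, Snipe): payoffs 5, 0, 6 → best response Jump.
Bidder 3 against (Jump, Honest): payoffs 2, 8 → best response Snipe.
Bidder 3 against (Jump, Aggressive): payoffs 4, 3 → best response Jump.
Bidder 3 against (Jump, Jump): payoffs 4, 1 → best response Jump.
Bidder 3 against (Snipe, Honest): payoffs 5, 4 → best response Jump.
Bidder 3 against (Snipe, Aggressive): payoffs 6, 4 → best response Jump.
Bidder 3 against (Snipe, Jump): payoffs 5, 7 → best response Snipe.
Mutual best responses: (Snipe, Honest, Jump); (Snipe, Jump, Snipe).

(Snipe, Honest, Jump) and (Snipe, Jump, Snipe)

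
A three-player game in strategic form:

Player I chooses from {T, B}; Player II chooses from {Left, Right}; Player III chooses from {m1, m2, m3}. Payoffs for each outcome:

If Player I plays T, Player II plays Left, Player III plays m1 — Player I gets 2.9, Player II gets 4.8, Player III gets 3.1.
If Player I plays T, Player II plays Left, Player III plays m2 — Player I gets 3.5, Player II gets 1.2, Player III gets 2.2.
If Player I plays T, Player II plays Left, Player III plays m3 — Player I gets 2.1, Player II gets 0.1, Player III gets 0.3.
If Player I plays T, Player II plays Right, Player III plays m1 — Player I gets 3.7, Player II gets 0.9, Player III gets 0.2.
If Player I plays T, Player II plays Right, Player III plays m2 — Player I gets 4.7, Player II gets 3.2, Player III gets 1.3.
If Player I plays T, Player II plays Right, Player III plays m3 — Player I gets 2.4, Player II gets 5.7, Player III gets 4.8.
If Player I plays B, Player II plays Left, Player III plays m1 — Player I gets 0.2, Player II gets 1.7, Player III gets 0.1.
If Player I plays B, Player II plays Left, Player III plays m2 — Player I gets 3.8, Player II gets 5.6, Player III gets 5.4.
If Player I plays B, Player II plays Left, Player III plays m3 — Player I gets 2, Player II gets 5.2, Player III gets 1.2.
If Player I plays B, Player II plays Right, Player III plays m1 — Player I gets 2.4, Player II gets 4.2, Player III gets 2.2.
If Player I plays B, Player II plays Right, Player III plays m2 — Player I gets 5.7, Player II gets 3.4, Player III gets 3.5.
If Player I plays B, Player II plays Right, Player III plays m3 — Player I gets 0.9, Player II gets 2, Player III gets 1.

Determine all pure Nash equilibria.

Player I against (Left, m1): payoffs 2.9, 0.2 → best response T.
Player I against (Left, m2): payoffs 3.5, 3.8 → best response B.
Player I against (Left, m3): payoffs 2.1, 2 → best response T.
Player I against (Right, m1): payoffs 3.7, 2.4 → best response T.
Player I against (Right, m2): payoffs 4.7, 5.7 → best response B.
Player I against (Right, m3): payoffs 2.4, 0.9 → best response T.
Player II against (T, m1): payoffs 4.8, 0.9 → best response Left.
Player II against (T, m2): payoffs 1.2, 3.2 → best response Right.
Player II against (T, m3): payoffs 0.1, 5.7 → best response Right.
Player II against (B, m1): payoffs 1.7, 4.2 → best response Right.
Player II against (B, m2): payoffs 5.6, 3.4 → best response Left.
Player II against (B, m3): payoffs 5.2, 2 → best response Left.
Player III against (T, Left): payoffs 3.1, 2.2, 0.3 → best response m1.
Player III against (T, Right): payoffs 0.2, 1.3, 4.8 → best response m3.
Player III against (B, Left): payoffs 0.1, 5.4, 1.2 → best response m2.
Player III against (B, Right): payoffs 2.2, 3.5, 1 → best response m2.
Mutual best responses: (T, Left, m1); (T, Right, m3); (B, Left, m2).

(T, Left, m1), (T, Right, m3), (B, Left, m2)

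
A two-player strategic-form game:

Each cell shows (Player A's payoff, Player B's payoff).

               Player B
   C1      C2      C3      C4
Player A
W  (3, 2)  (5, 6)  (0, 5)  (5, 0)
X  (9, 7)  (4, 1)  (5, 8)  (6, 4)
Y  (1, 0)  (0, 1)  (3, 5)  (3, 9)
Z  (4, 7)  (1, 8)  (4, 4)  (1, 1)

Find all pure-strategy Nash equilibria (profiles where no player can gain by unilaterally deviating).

Pure-strategy Nash equilibria: (W, C2) and (X, C3)

(W, C1): Player A can switch to X (3 → 9). Not NE.
(W, C2): Player A gets 5, best alternative 4; Player B gets 6, best alternative 5. No profitable deviation — NE.
(W, C3): Player A can switch to X (0 → 5). Not NE.
(W, C4): Player A can switch to X (5 → 6). Not NE.
(X, C1): Player B can switch to C3 (7 → 8). Not NE.
(X, C2): Player A can switch to W (4 → 5). Not NE.
(X, C3): Player A gets 5, best alternative 4; Player B gets 8, best alternative 7. No profitable deviation — NE.
(X, C4): Player B can switch to C1 (4 → 7). Not NE.
(Y, C1): Player A can switch to W (1 → 3). Not NE.
(Y, C2): Player A can switch to W (0 → 5). Not NE.
(The remaining 6 profiles each have a profitable deviation by the same check.)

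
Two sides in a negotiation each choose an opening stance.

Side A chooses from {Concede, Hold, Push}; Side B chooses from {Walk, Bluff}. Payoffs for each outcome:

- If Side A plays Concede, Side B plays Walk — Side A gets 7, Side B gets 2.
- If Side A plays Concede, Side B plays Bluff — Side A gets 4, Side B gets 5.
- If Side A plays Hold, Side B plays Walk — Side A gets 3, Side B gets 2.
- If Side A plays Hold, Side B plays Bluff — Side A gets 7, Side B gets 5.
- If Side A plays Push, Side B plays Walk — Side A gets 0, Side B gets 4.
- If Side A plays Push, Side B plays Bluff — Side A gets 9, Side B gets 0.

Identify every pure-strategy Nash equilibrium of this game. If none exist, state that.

Check each profile: it is a Nash equilibrium iff no player can strictly gain by switching unilaterally.
(Concede, Walk): Side B can switch to Bluff (2 → 5). Not NE.
(Concede, Bluff): Side A can switch to Hold (4 → 7). Not NE.
(Hold, Walk): Side A can switch to Concede (3 → 7). Not NE.
(Hold, Bluff): Side A can switch to Push (7 → 9). Not NE.
(Push, Walk): Side A can switch to Concede (0 → 7). Not NE.
(Push, Bluff): Side B can switch to Walk (0 → 4). Not NE.

No pure-strategy Nash equilibrium.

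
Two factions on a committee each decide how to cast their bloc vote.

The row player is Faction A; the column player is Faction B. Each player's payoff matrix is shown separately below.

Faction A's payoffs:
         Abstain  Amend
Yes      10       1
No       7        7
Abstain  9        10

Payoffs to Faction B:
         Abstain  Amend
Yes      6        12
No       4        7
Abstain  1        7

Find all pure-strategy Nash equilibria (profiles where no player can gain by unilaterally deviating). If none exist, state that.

For each player, find the best response to each opponent profile; mutual best responses are the pure NE.
Faction A against Abstain: payoffs 10, 7, 9 → best response Yes.
Faction A against Amend: payoffs 1, 7, 10 → best response Abstain.
Faction B against Yes: payoffs 6, 12 → best response Amend.
Faction B against No: payoffs 4, 7 → best response Amend.
Faction B against Abstain: payoffs 1, 7 → best response Amend.
Mutual best responses: (Abstain, Amend).

The unique pure-strategy Nash equilibrium is (Abstain, Amend).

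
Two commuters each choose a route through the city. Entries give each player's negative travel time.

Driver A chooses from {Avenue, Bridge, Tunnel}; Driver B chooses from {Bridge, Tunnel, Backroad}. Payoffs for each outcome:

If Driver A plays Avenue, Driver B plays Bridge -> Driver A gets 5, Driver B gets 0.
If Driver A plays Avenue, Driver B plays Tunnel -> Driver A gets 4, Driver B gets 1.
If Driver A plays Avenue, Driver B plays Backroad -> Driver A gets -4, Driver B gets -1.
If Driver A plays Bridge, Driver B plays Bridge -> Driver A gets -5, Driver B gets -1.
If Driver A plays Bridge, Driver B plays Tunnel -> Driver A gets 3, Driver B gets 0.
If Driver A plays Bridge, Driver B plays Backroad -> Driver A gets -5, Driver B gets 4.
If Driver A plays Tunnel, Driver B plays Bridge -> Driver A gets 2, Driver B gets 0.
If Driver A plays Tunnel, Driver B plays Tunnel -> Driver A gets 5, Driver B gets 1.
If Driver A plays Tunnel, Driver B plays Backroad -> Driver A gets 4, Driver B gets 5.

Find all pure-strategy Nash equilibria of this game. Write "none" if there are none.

Driver A against Bridge: payoffs 5, -5, 2 → best response Avenue.
Driver A against Tunnel: payoffs 4, 3, 5 → best response Tunnel.
Driver A against Backroad: payoffs -4, -5, 4 → best response Tunnel.
Driver B against Avenue: payoffs 0, 1, -1 → best response Tunnel.
Driver B against Bridge: payoffs -1, 0, 4 → best response Backroad.
Driver B against Tunnel: payoffs 0, 1, 5 → best response Backroad.
Mutual best responses: (Tunnel, Backroad).

(Tunnel, Backroad)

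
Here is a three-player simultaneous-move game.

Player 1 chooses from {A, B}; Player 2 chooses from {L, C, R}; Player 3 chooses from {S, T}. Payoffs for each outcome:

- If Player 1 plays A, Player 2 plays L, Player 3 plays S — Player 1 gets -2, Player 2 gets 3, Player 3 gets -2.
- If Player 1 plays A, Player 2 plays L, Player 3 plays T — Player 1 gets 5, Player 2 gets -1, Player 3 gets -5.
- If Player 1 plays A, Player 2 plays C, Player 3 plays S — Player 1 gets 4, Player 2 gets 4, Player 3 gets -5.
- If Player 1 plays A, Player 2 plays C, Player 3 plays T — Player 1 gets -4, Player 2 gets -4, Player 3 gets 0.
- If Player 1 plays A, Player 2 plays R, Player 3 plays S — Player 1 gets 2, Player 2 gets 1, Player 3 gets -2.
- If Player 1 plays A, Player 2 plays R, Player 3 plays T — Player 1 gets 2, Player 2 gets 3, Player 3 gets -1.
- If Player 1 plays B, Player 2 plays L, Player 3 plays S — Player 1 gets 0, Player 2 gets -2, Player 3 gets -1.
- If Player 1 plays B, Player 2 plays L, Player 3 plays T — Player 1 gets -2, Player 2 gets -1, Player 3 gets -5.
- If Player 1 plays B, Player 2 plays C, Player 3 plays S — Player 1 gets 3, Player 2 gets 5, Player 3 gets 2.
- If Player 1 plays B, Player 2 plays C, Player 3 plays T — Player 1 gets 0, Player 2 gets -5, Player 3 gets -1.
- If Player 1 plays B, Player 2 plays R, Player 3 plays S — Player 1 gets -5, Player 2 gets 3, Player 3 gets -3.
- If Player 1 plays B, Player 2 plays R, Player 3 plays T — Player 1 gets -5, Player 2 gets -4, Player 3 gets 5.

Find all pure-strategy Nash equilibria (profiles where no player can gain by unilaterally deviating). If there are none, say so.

Check each profile: it is a Nash equilibrium iff no player can strictly gain by switching unilaterally.
(A, L, S): Player 1 can switch to B (-2 → 0). Not NE.
(A, L, T): Player 2 can switch to R (-1 → 3). Not NE.
(A, C, S): Player 3 can switch to T (-5 → 0). Not NE.
(A, C, T): Player 1 can switch to B (-4 → 0). Not NE.
(A, R, S): Player 2 can switch to L (1 → 3). Not NE.
(A, R, T): Player 1 gets 2, best alternative -5; Player 2 gets 3, best alternative -1; Player 3 gets -1, best alternative -2. No profitable deviation — NE.
(B, L, S): Player 2 can switch to C (-2 → 5). Not NE.
(B, L, T): Player 1 can switch to A (-2 → 5). Not NE.
(B, C, S): Player 1 can switch to A (3 → 4). Not NE.
(B, C, T): Player 2 can switch to L (-5 → -1). Not NE.
(B, R, S): Player 1 can switch to A (-5 → 2). Not NE.
(The remaining 1 profile has a profitable deviation by the same check.)

(A, R, T)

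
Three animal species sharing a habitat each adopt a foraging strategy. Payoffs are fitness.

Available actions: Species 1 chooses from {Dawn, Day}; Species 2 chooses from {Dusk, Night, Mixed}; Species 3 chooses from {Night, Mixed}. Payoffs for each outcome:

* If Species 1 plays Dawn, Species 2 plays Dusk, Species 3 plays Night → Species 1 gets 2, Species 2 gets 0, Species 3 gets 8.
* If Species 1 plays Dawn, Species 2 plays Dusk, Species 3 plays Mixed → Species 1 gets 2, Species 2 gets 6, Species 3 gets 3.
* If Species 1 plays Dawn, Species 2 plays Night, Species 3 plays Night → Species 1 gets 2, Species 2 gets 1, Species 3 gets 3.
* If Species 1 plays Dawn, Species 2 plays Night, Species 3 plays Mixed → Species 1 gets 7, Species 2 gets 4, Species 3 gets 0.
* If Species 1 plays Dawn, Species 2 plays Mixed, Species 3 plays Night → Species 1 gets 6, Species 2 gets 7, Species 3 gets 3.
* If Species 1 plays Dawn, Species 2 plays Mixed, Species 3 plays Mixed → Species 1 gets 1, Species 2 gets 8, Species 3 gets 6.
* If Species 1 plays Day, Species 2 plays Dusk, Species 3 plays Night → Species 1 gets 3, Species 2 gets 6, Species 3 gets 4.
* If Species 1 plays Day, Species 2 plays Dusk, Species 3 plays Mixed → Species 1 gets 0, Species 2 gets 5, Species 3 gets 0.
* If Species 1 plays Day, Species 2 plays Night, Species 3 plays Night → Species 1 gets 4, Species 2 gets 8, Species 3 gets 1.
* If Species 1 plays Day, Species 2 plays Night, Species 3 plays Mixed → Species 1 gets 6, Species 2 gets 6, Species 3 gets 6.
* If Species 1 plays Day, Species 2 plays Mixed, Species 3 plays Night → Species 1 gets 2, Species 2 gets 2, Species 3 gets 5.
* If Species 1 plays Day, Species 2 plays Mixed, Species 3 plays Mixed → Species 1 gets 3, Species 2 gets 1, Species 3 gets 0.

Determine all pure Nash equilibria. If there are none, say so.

For each player, find the best response to each opponent profile; mutual best responses are the pure NE.
Species 1 against (Dusk, Night): payoffs 2, 3 → best response Day.
Species 1 against (Dusk, Mixed): payoffs 2, 0 → best response Dawn.
Species 1 against (Night, Night): payoffs 2, 4 → best response Day.
Species 1 against (Night, Mixed): payoffs 7, 6 → best response Dawn.
Species 1 against (Mixed, Night): payoffs 6, 2 → best response Dawn.
Species 1 against (Mixed, Mixed): payoffs 1, 3 → best response Day.
Species 2 against (Dawn, Night): payoffs 0, 1, 7 → best response Mixed.
Species 2 against (Dawn, Mixed): payoffs 6, 4, 8 → best response Mixed.
Species 2 against (Day, Night): payoffs 6, 8, 2 → best response Night.
Species 2 against (Day, Mixed): payoffs 5, 6, 1 → best response Night.
Species 3 against (Dawn, Dusk): payoffs 8, 3 → best response Night.
Species 3 against (Dawn, Night): payoffs 3, 0 → best response Night.
Species 3 against (Dawn, Mixed): payoffs 3, 6 → best response Mixed.
Species 3 against (Day, Dusk): payoffs 4, 0 → best response Night.
Species 3 against (Day, Night): payoffs 1, 6 → best response Mixed.
Species 3 against (Day, Mixed): payoffs 5, 0 → best response Night.
No profile is a mutual best response for all players.

There is no pure-strategy Nash equilibrium.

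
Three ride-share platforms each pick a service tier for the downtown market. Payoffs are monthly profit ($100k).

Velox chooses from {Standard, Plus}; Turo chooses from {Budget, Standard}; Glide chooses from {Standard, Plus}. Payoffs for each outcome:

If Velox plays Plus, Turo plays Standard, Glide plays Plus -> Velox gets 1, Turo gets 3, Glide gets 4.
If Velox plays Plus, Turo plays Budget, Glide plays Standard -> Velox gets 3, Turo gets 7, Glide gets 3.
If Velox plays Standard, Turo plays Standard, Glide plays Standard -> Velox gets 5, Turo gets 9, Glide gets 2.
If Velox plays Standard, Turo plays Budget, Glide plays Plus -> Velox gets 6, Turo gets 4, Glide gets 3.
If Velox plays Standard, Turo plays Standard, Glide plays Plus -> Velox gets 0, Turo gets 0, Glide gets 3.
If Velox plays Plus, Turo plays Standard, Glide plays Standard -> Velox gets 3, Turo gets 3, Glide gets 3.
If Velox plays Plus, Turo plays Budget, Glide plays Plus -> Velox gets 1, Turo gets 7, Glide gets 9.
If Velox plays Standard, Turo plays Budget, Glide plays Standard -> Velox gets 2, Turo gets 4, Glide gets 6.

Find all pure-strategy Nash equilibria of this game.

(Standard, Budget, Standard): Velox can switch to Plus (2 → 3). Not NE.
(Standard, Budget, Plus): Glide can switch to Standard (3 → 6). Not NE.
(Standard, Standard, Standard): Glide can switch to Plus (2 → 3). Not NE.
(Standard, Standard, Plus): Velox can switch to Plus (0 → 1). Not NE.
(Plus, Budget, Standard): Glide can switch to Plus (3 → 9). Not NE.
(Plus, Budget, Plus): Velox can switch to Standard (1 → 6). Not NE.
(Plus, Standard, Standard): Velox can switch to Standard (3 → 5). Not NE.
(Plus, Standard, Plus): Turo can switch to Budget (3 → 7). Not NE.

none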